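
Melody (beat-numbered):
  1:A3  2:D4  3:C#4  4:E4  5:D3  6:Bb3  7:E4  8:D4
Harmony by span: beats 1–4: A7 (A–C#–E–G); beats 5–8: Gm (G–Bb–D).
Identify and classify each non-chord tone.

The harmony at that moment is A dominant seventh chord (A, C#, E, G); D4 is not a chord tone.
It is approached by leap up from A3 and left by step down to C#4.
Leap in, step out — an appoggiatura.
The harmony at that moment is G minor triad (G, Bb, D); E4 is not a chord tone.
It is approached by leap up from Bb3 and left by step down to D4.
Leap in, step out — an appoggiatura.

D4 (beat 2) — appoggiatura; E4 (beat 7) — appoggiatura.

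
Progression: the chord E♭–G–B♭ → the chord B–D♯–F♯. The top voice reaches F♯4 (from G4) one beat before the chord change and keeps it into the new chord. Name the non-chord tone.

F♯4 is an anticipation.

The harmony at that moment is E♭ major triad (E♭, G, B♭); F♯4 is not a chord tone.
It is approached by step down from G4 and then sustained as the same pitch into the next harmony.
Arriving early and becoming a chord tone when the harmony changes — an anticipation.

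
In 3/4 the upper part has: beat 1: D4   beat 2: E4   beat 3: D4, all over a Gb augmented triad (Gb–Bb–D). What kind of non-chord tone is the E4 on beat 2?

The harmony at that moment is Gb augmented triad (Gb, Bb, D); E4 is not a chord tone.
It is approached by step up from D4 and left by step down to D4.
Step away and step back to the same note — a neighbor tone (upper neighbor).

Upper neighbor tone.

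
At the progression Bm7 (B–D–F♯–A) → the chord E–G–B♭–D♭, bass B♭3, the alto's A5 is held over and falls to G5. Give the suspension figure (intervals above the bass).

7–6 suspension.

At the second chord the bass is B♭3. The suspended A5 lies a seventh above the bass; after resolving down by step to G5, the interval above the bass becomes a sixth.
Suspension figures are named by those two intervals: 7–6.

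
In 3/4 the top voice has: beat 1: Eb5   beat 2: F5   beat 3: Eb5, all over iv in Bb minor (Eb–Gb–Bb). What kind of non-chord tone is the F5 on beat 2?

The harmony at that moment is Eb minor triad (Eb, Gb, Bb); F5 is not a chord tone.
It is approached by step up from Eb5 and left by step down to Eb5.
Step away and step back to the same note — a neighbor tone (upper neighbor).

Upper neighbor tone.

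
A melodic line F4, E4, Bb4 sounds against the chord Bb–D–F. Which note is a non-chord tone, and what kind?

The harmony at that moment is Bb major triad (Bb, D, F); E4 is not a chord tone.
It is approached by step down from F4 and left by leap up to Bb4.
Step in, leap out — an escape tone.

E4 is an escape tone.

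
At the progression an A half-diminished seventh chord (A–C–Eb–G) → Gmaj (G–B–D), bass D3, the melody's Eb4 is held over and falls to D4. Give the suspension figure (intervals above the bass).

At the second chord the bass is D3. The suspended Eb4 lies a ninth above the bass; after resolving down by step to D4, the interval above the bass becomes an octave.
Suspension figures are named by those two intervals: 9–8.

9–8 suspension.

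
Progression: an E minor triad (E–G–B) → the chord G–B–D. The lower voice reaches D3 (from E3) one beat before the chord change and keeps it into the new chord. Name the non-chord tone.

The harmony at that moment is E minor triad (E, G, B); D3 is not a chord tone.
It is approached by step down from E3 and then sustained as the same pitch into the next harmony.
Arriving early and becoming a chord tone when the harmony changes — an anticipation.

D3 is an anticipation.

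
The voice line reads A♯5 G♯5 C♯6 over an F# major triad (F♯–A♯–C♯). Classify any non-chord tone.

The harmony at that moment is F♯ major triad (F♯, A♯, C♯); G♯5 is not a chord tone.
It is approached by step down from A♯5 and left by leap up to C♯6.
Step in, leap out — an escape tone.

G♯5 is an escape tone.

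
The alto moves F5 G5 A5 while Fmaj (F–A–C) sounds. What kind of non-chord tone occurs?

The harmony at that moment is F major triad (F, A, C); G5 is not a chord tone.
It is approached by step up from F5 and left by step up to A5.
Step in, step out in the same direction — a passing tone.

G5 is a passing tone.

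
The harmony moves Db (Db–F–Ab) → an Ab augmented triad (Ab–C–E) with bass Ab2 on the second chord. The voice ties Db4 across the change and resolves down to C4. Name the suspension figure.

4–3 suspension.

At the second chord the bass is Ab2. The suspended Db4 lies a fourth above the bass; after resolving down by step to C4, the interval above the bass becomes a third.
Suspension figures are named by those two intervals: 4–3.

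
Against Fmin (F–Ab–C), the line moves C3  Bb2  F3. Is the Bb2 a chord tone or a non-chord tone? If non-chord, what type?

Non-chord tone — an escape tone.

The harmony at that moment is F minor triad (F, Ab, C); Bb2 is not a chord tone.
It is approached by step down from C3 and left by leap up to F3.
Step in, leap out — an escape tone.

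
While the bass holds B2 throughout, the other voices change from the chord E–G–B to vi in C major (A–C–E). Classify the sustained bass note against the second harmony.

The harmony at that moment is A minor triad (A, C, E); B2 is not a chord tone.
It is held over (the same pitch as the preceding B2) and then sustained as the same pitch into the next harmony.
Sustained through a change of harmony — a pedal tone.

Pedal tone (pedal point).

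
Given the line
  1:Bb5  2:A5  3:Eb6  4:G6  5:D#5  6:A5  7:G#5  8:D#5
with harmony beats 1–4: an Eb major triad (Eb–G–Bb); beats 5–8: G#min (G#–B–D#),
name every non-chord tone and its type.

The harmony at that moment is Eb major triad (Eb, G, Bb); A5 is not a chord tone.
It is approached by step down from Bb5 and left by leap up to Eb6.
Step in, leap out — an escape tone.
The harmony at that moment is G# minor triad (G#, B, D#); A5 is not a chord tone.
It is approached by leap up from D#5 and left by step down to G#5.
Leap in, step out — an appoggiatura.

A5 (beat 2) — escape tone; A5 (beat 6) — appoggiatura.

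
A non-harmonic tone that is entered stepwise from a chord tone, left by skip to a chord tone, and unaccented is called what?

Escape tone.

Approach: by step. Departure: by leap. Metric position: weak.
Step in, leap out, from a weak position — an escape tone (échappée). (It is the mirror image of the appoggiatura, which leaps in and steps out on a strong beat.)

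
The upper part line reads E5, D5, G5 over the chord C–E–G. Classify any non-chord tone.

The harmony at that moment is C major triad (C, E, G); D5 is not a chord tone.
It is approached by step down from E5 and left by leap up to G5.
Step in, leap out — an escape tone.

D5 is an escape tone.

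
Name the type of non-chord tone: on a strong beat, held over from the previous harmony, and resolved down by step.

Approach: by preparation — the pitch is first a chord tone, then held (tied or repeated) while the harmony changes under it. Departure: down by step. Metric position: strong.
A prepared dissonance that resolves downward by step — a suspension. (The same figure resolving upward would be a retardation.)

Suspension.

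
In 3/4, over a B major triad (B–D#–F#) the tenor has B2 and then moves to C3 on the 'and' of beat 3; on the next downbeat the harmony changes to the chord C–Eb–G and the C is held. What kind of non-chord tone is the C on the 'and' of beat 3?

Anticipation.

The harmony at that moment is B major triad (B, D#, F#); C3 is not a chord tone.
It is approached by step up from B2 and then sustained as the same pitch into the next harmony.
Arriving early and becoming a chord tone when the harmony changes — an anticipation.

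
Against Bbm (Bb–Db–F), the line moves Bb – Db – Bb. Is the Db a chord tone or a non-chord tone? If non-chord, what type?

Chord tone (the third of Bb minor triad).

Bb minor triad contains Bb, Db, F; Db is the third, so it is a chord tone.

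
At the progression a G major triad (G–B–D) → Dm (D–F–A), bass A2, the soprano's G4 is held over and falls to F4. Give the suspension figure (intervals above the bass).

7–6 suspension.

At the second chord the bass is A2. The suspended G4 lies a seventh above the bass; after resolving down by step to F4, the interval above the bass becomes a sixth.
Suspension figures are named by those two intervals: 7–6.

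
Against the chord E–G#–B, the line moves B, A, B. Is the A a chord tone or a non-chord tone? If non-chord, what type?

Non-chord tone — a neighbor tone.

The harmony at that moment is E major triad (E, G#, B); A is not a chord tone.
It is approached by step down from B and left by step up to B.
Step away and step back to the same note — a neighbor tone (lower neighbor).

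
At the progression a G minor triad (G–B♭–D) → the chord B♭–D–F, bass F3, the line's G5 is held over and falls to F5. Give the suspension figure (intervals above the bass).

9–8 suspension.

At the second chord the bass is F3. The suspended G5 lies a ninth above the bass; after resolving down by step to F5, the interval above the bass becomes an octave.
Suspension figures are named by those two intervals: 9–8.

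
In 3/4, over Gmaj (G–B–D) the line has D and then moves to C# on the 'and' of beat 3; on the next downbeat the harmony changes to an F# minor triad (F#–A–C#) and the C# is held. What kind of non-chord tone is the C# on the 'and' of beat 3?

The harmony at that moment is G major triad (G, B, D); C# is not a chord tone.
It is approached by step down from D and then sustained as the same pitch into the next harmony.
Arriving early and becoming a chord tone when the harmony changes — an anticipation.

Anticipation.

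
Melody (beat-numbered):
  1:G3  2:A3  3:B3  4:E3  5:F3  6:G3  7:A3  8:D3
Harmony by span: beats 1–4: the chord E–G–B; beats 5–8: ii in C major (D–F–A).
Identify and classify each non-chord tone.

A3 (beat 2) — passing tone; G3 (beat 6) — passing tone.

The harmony at that moment is E minor triad (E, G, B); A3 is not a chord tone.
It is approached by step up from G3 and left by step up to B3.
Step in, step out in the same direction — a passing tone.
The harmony at that moment is D minor triad (D, F, A); G3 is not a chord tone.
It is approached by step up from F3 and left by step up to A3.
Step in, step out in the same direction — a passing tone.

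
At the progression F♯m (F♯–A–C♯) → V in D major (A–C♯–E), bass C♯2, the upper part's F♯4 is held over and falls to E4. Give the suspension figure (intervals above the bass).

At the second chord the bass is C♯2. The suspended F♯4 lies a fourth above the bass; after resolving down by step to E4, the interval above the bass becomes a third.
Suspension figures are named by those two intervals: 4–3.

4–3 suspension.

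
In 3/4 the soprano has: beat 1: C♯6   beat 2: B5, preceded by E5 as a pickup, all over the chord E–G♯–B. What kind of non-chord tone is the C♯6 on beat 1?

The harmony at that moment is E major triad (E, G♯, B); C♯6 is not a chord tone.
It is approached by leap up from E5 and left by step down to B5.
Leap in, step out, metrically accented — an appoggiatura.

Appoggiatura.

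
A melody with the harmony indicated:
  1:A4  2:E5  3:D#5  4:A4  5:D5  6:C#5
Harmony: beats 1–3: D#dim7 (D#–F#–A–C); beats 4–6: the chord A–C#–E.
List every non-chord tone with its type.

E5 (beat 2) — appoggiatura; D5 (beat 5) — appoggiatura.

The harmony at that moment is D# diminished seventh chord (D#, F#, A, C); E5 is not a chord tone.
It is approached by leap up from A4 and left by step down to D#5.
Leap in, step out — an appoggiatura.
The harmony at that moment is A major triad (A, C#, E); D5 is not a chord tone.
It is approached by leap up from A4 and left by step down to C#5.
Leap in, step out — an appoggiatura.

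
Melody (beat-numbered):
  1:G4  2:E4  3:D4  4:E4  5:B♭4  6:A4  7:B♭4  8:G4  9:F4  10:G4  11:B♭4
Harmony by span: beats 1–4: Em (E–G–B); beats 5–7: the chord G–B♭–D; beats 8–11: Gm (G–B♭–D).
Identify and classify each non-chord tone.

The harmony at that moment is E minor triad (E, G, B); D4 is not a chord tone.
It is approached by step down from E4 and left by step up to E4.
Step away and step back to the same note — a neighbor tone (lower neighbor).
The harmony at that moment is G minor triad (G, B♭, D); A4 is not a chord tone.
It is approached by step down from B♭4 and left by step up to B♭4.
Step away and step back to the same note — a neighbor tone (lower neighbor).
The harmony at that moment is G minor triad (G, B♭, D); F4 is not a chord tone.
It is approached by step down from G4 and left by step up to G4.
Step away and step back to the same note — a neighbor tone (lower neighbor).

D4 (beat 3) — neighbor tone; A4 (beat 6) — neighbor tone; F4 (beat 9) — neighbor tone.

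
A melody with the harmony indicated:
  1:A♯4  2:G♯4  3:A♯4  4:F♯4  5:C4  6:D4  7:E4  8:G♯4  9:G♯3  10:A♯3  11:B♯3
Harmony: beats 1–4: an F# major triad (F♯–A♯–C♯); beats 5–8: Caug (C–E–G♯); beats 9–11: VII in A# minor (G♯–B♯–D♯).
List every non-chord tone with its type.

The harmony at that moment is F♯ major triad (F♯, A♯, C♯); G♯4 is not a chord tone.
It is approached by step down from A♯4 and left by step up to A♯4.
Step away and step back to the same note — a neighbor tone (lower neighbor).
The harmony at that moment is C augmented triad (C, E, G♯); D4 is not a chord tone.
It is approached by step up from C4 and left by step up to E4.
Step in, step out in the same direction — a passing tone.
The harmony at that moment is G♯ major triad (G♯, B♯, D♯); A♯3 is not a chord tone.
It is approached by step up from G♯3 and left by step up to B♯3.
Step in, step out in the same direction — a passing tone.

G♯4 (beat 2) — neighbor tone; D4 (beat 6) — passing tone; A♯3 (beat 10) — passing tone.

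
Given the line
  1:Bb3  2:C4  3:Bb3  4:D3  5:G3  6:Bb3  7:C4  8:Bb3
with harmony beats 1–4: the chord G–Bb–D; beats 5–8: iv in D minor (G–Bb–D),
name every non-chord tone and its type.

C4 (beat 2) — neighbor tone; C4 (beat 7) — neighbor tone.

The harmony at that moment is G minor triad (G, Bb, D); C4 is not a chord tone.
It is approached by step up from Bb3 and left by step down to Bb3.
Step away and step back to the same note — a neighbor tone (upper neighbor).
The harmony at that moment is G minor triad (G, Bb, D); C4 is not a chord tone.
It is approached by step up from Bb3 and left by step down to Bb3.
Step away and step back to the same note — a neighbor tone (upper neighbor).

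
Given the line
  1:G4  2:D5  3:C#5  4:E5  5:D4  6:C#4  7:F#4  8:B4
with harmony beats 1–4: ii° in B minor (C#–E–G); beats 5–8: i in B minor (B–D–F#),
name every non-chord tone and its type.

D5 (beat 2) — appoggiatura; C#4 (beat 6) — escape tone.

The harmony at that moment is C# diminished triad (C#, E, G); D5 is not a chord tone.
It is approached by leap up from G4 and left by step down to C#5.
Leap in, step out — an appoggiatura.
The harmony at that moment is B minor triad (B, D, F#); C#4 is not a chord tone.
It is approached by step down from D4 and left by leap up to F#4.
Step in, leap out — an escape tone.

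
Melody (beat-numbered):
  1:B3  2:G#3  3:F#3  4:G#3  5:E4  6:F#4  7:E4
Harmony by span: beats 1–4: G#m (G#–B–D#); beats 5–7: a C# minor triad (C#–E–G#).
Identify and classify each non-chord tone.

The harmony at that moment is G# minor triad (G#, B, D#); F#3 is not a chord tone.
It is approached by step down from G#3 and left by step up to G#3.
Step away and step back to the same note — a neighbor tone (lower neighbor).
The harmony at that moment is C# minor triad (C#, E, G#); F#4 is not a chord tone.
It is approached by step up from E4 and left by step down to E4.
Step away and step back to the same note — a neighbor tone (upper neighbor).

F#3 (beat 3) — neighbor tone; F#4 (beat 6) — neighbor tone.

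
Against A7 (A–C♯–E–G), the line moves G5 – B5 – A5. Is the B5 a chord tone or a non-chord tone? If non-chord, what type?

The harmony at that moment is A dominant seventh chord (A, C♯, E, G); B5 is not a chord tone.
It is approached by leap up from G5 and left by step down to A5.
Leap in, step out — an appoggiatura.

Non-chord tone — an appoggiatura.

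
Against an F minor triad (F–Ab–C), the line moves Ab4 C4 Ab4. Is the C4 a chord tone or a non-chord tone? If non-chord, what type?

Chord tone (the fifth of F minor triad).

F minor triad contains F, Ab, C; C is the fifth, so it is a chord tone.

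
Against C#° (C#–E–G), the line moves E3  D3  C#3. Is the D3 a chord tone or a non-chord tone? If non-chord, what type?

Non-chord tone — a passing tone.

The harmony at that moment is C# diminished triad (C#, E, G); D3 is not a chord tone.
It is approached by step down from E3 and left by step down to C#3.
Step in, step out in the same direction — a passing tone.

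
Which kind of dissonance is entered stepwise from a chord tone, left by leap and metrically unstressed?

Escape tone.

Approach: by step. Departure: by leap. Metric position: weak.
Step in, leap out, from a weak position — an escape tone (échappée). (It is the mirror image of the appoggiatura, which leaps in and steps out on a strong beat.)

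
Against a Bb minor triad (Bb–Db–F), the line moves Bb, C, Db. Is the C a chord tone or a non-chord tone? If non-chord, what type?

The harmony at that moment is Bb minor triad (Bb, Db, F); C is not a chord tone.
It is approached by step up from Bb and left by step up to Db.
Step in, step out in the same direction — a passing tone.

Non-chord tone — a passing tone.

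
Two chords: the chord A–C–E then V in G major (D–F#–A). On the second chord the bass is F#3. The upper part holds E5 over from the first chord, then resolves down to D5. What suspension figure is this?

At the second chord the bass is F#3. The suspended E5 lies a seventh above the bass; after resolving down by step to D5, the interval above the bass becomes a sixth.
Suspension figures are named by those two intervals: 7–6.

7–6 suspension.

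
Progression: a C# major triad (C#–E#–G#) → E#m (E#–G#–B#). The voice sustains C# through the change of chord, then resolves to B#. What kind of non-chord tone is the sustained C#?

The harmony at that moment is E# minor triad (E#, G#, B#); C# is not a chord tone.
It is held over (the same pitch as the preceding C#) and left by step down to B#.
Held over from the previous chord and resolving down by step — a suspension.

C# is a suspension.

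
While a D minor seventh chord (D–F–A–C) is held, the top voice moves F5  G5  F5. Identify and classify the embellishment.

G5 is a neighbor tone.

The harmony at that moment is D minor seventh chord (D, F, A, C); G5 is not a chord tone.
It is approached by step up from F5 and left by step down to F5.
Step away and step back to the same note — a neighbor tone (upper neighbor).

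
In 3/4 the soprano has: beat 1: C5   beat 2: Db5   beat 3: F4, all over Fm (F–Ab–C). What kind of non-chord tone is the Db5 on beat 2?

The harmony at that moment is F minor triad (F, Ab, C); Db5 is not a chord tone.
It is approached by step up from C5 and left by leap down to F4.
Step in, leap out, on a weak beat — an escape tone.

Escape tone.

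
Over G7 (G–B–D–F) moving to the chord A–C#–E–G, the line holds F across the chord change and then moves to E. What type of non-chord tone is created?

F is a suspension.

The harmony at that moment is A dominant seventh chord (A, C#, E, G); F is not a chord tone.
It is held over (the same pitch as the preceding F) and left by step down to E.
Held over from the previous chord and resolving down by step — a suspension.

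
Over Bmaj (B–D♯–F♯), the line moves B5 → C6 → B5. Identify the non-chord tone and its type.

C6 is a neighbor tone.

The harmony at that moment is B major triad (B, D♯, F♯); C6 is not a chord tone.
It is approached by step up from B5 and left by step down to B5.
Step away and step back to the same note — a neighbor tone (upper neighbor).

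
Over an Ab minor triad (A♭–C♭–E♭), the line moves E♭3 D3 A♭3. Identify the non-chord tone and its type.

The harmony at that moment is A♭ minor triad (A♭, C♭, E♭); D3 is not a chord tone.
It is approached by step down from E♭3 and left by leap up to A♭3.
Step in, leap out — an escape tone.

D3 is an escape tone.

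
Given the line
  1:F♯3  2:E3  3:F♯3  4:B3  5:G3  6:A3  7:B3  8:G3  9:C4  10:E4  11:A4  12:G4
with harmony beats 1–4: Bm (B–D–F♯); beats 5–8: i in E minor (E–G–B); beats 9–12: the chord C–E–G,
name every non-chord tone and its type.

The harmony at that moment is B minor triad (B, D, F♯); E3 is not a chord tone.
It is approached by step down from F♯3 and left by step up to F♯3.
Step away and step back to the same note — a neighbor tone (lower neighbor).
The harmony at that moment is E minor triad (E, G, B); A3 is not a chord tone.
It is approached by step up from G3 and left by step up to B3.
Step in, step out in the same direction — a passing tone.
The harmony at that moment is C major triad (C, E, G); A4 is not a chord tone.
It is approached by leap up from E4 and left by step down to G4.
Leap in, step out — an appoggiatura.

E3 (beat 2) — neighbor tone; A3 (beat 6) — passing tone; A4 (beat 11) — appoggiatura.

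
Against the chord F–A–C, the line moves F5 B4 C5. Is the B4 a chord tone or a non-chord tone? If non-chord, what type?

The harmony at that moment is F major triad (F, A, C); B4 is not a chord tone.
It is approached by leap down from F5 and left by step up to C5.
Leap in, step out — an appoggiatura.

Non-chord tone — an appoggiatura.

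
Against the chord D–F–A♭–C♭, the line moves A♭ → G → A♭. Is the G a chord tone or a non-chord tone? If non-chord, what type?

The harmony at that moment is D diminished seventh chord (D, F, A♭, C♭); G is not a chord tone.
It is approached by step down from A♭ and left by step up to A♭.
Step away and step back to the same note — a neighbor tone (lower neighbor).

Non-chord tone — a neighbor tone.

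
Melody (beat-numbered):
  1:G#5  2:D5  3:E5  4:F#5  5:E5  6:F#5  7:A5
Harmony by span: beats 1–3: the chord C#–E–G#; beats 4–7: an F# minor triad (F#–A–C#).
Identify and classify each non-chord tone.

D5 (beat 2) — appoggiatura; E5 (beat 5) — neighbor tone.

The harmony at that moment is C# minor triad (C#, E, G#); D5 is not a chord tone.
It is approached by leap down from G#5 and left by step up to E5.
Leap in, step out — an appoggiatura.
The harmony at that moment is F# minor triad (F#, A, C#); E5 is not a chord tone.
It is approached by step down from F#5 and left by step up to F#5.
Step away and step back to the same note — a neighbor tone (lower neighbor).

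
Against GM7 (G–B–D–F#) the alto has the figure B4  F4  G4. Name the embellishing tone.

The harmony at that moment is G major seventh chord (G, B, D, F#); F4 is not a chord tone.
It is approached by leap down from B4 and left by step up to G4.
Leap in, step out — an appoggiatura.

F4 is an appoggiatura.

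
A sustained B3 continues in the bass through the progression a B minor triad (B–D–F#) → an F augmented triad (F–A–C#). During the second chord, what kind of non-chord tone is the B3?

The harmony at that moment is F augmented triad (F, A, C#); B3 is not a chord tone.
It is held over (the same pitch as the preceding B3) and then sustained as the same pitch into the next harmony.
Sustained through a change of harmony — a pedal tone.

Pedal tone (pedal point).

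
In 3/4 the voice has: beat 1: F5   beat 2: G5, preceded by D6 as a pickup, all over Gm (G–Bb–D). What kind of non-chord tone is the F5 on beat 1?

The harmony at that moment is G minor triad (G, Bb, D); F5 is not a chord tone.
It is approached by leap down from D6 and left by step up to G5.
Leap in, step out, metrically accented — an appoggiatura.

Appoggiatura.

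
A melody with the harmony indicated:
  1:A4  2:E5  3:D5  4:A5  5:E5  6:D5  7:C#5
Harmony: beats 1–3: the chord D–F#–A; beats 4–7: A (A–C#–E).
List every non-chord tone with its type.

The harmony at that moment is D major triad (D, F#, A); E5 is not a chord tone.
It is approached by leap up from A4 and left by step down to D5.
Leap in, step out — an appoggiatura.
The harmony at that moment is A major triad (A, C#, E); D5 is not a chord tone.
It is approached by step down from E5 and left by step down to C#5.
Step in, step out in the same direction — a passing tone.

E5 (beat 2) — appoggiatura; D5 (beat 6) — passing tone.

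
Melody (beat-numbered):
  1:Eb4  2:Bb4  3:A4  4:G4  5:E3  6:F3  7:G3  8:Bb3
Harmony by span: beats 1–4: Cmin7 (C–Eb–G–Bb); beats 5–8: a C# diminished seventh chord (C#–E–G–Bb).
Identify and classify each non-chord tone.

A4 (beat 3) — passing tone; F3 (beat 6) — passing tone.

The harmony at that moment is C minor seventh chord (C, Eb, G, Bb); A4 is not a chord tone.
It is approached by step down from Bb4 and left by step down to G4.
Step in, step out in the same direction — a passing tone.
The harmony at that moment is C# diminished seventh chord (C#, E, G, Bb); F3 is not a chord tone.
It is approached by step up from E3 and left by step up to G3.
Step in, step out in the same direction — a passing tone.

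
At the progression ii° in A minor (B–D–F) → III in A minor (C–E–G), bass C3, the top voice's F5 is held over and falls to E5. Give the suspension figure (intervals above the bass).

4–3 suspension.

At the second chord the bass is C3. The suspended F5 lies a fourth above the bass; after resolving down by step to E5, the interval above the bass becomes a third.
Suspension figures are named by those two intervals: 4–3.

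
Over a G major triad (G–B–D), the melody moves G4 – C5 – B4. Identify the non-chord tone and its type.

C5 is an appoggiatura.

The harmony at that moment is G major triad (G, B, D); C5 is not a chord tone.
It is approached by leap up from G4 and left by step down to B4.
Leap in, step out — an appoggiatura.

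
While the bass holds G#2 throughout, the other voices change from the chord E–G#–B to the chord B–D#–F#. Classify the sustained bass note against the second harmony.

Pedal tone (pedal point).

The harmony at that moment is B major triad (B, D#, F#); G#2 is not a chord tone.
It is held over (the same pitch as the preceding G#2) and then sustained as the same pitch into the next harmony.
Sustained through a change of harmony — a pedal tone.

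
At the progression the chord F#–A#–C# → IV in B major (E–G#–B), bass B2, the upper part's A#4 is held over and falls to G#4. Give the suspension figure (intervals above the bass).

7–6 suspension.

At the second chord the bass is B2. The suspended A#4 lies a seventh above the bass; after resolving down by step to G#4, the interval above the bass becomes a sixth.
Suspension figures are named by those two intervals: 7–6.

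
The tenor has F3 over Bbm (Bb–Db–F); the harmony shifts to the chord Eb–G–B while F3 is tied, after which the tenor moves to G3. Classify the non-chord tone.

The harmony at that moment is Eb augmented triad (Eb, G, B); F3 is not a chord tone.
It is held over (the same pitch as the preceding F3) and left by step up to G3.
Held over from the previous chord and resolving up by step — a retardation.

F3 is a retardation.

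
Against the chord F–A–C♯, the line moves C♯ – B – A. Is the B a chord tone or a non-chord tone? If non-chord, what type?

Non-chord tone — a passing tone.

The harmony at that moment is F augmented triad (F, A, C♯); B is not a chord tone.
It is approached by step down from C♯ and left by step down to A.
Step in, step out in the same direction — a passing tone.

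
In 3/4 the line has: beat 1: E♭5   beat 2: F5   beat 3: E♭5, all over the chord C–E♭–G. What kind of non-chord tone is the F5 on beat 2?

The harmony at that moment is C minor triad (C, E♭, G); F5 is not a chord tone.
It is approached by step up from E♭5 and left by step down to E♭5.
Step away and step back to the same note — a neighbor tone (upper neighbor).

Upper neighbor tone.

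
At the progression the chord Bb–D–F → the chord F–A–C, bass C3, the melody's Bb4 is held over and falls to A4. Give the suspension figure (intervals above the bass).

At the second chord the bass is C3. The suspended Bb4 lies a seventh above the bass; after resolving down by step to A4, the interval above the bass becomes a sixth.
Suspension figures are named by those two intervals: 7–6.

7–6 suspension.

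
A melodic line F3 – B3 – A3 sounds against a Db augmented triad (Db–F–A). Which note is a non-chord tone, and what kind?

B3 is an appoggiatura.

The harmony at that moment is Db augmented triad (Db, F, A); B3 is not a chord tone.
It is approached by leap up from F3 and left by step down to A3.
Leap in, step out — an appoggiatura.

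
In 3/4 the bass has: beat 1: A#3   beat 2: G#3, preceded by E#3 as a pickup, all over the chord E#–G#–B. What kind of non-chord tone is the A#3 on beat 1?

The harmony at that moment is E# diminished triad (E#, G#, B); A#3 is not a chord tone.
It is approached by leap up from E#3 and left by step down to G#3.
Leap in, step out, metrically accented — an appoggiatura.

Appoggiatura.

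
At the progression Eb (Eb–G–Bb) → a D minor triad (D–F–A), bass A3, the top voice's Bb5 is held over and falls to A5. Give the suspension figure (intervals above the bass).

9–8 suspension.

At the second chord the bass is A3. The suspended Bb5 lies a ninth above the bass; after resolving down by step to A5, the interval above the bass becomes an octave.
Suspension figures are named by those two intervals: 9–8.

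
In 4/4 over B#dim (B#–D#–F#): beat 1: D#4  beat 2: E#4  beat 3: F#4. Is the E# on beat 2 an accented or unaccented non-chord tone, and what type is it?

Unaccented passing tone.

The harmony at that moment is B# diminished triad (B#, D#, F#); E#4 is not a chord tone.
It is approached by step up from D#4 and left by step up to F#4.
Step in, step out in the same direction — a passing tone.
It falls on a weak beat, so it is unaccented.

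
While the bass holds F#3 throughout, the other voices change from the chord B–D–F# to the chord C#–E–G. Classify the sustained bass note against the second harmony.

The harmony at that moment is C# diminished triad (C#, E, G); F#3 is not a chord tone.
It is held over (the same pitch as the preceding F#3) and then sustained as the same pitch into the next harmony.
Sustained through a change of harmony — a pedal tone.

Pedal tone (pedal point).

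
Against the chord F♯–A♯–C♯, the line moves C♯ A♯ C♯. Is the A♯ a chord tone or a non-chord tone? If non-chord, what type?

F# major triad contains F♯, A♯, C♯; A♯ is the third, so it is a chord tone.

Chord tone (the third of F# major triad).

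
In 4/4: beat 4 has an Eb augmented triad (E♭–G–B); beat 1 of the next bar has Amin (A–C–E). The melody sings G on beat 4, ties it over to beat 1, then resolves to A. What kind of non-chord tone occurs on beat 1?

Retardation.

The harmony at that moment is A minor triad (A, C, E); G is not a chord tone.
It is held over (the same pitch as the preceding G) and left by step up to A.
Held over from the previous chord and resolving up by step — a retardation.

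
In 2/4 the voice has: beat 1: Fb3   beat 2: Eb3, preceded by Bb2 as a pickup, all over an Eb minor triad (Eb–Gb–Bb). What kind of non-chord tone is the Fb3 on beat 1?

Appoggiatura.

The harmony at that moment is Eb minor triad (Eb, Gb, Bb); Fb3 is not a chord tone.
It is approached by leap up from Bb2 and left by step down to Eb3.
Leap in, step out, metrically accented — an appoggiatura.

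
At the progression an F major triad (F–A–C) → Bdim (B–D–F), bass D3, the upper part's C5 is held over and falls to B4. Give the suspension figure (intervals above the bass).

7–6 suspension.

At the second chord the bass is D3. The suspended C5 lies a seventh above the bass; after resolving down by step to B4, the interval above the bass becomes a sixth.
Suspension figures are named by those two intervals: 7–6.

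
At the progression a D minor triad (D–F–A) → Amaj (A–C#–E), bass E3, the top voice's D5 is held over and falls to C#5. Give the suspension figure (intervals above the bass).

7–6 suspension.

At the second chord the bass is E3. The suspended D5 lies a seventh above the bass; after resolving down by step to C#5, the interval above the bass becomes a sixth.
Suspension figures are named by those two intervals: 7–6.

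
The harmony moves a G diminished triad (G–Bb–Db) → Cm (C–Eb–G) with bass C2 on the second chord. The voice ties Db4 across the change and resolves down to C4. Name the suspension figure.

9–8 suspension.

At the second chord the bass is C2. The suspended Db4 lies a ninth above the bass; after resolving down by step to C4, the interval above the bass becomes an octave.
Suspension figures are named by those two intervals: 9–8.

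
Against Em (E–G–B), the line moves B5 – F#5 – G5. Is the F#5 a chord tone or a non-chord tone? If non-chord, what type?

Non-chord tone — an appoggiatura.

The harmony at that moment is E minor triad (E, G, B); F#5 is not a chord tone.
It is approached by leap down from B5 and left by step up to G5.
Leap in, step out — an appoggiatura.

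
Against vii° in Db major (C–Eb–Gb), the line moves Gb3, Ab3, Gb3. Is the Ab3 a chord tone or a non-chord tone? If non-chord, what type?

Non-chord tone — a neighbor tone.

The harmony at that moment is C diminished triad (C, Eb, Gb); Ab3 is not a chord tone.
It is approached by step up from Gb3 and left by step down to Gb3.
Step away and step back to the same note — a neighbor tone (upper neighbor).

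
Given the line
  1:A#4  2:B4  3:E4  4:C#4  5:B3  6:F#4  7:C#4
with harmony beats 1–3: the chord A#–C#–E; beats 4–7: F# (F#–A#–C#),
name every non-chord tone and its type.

B4 (beat 2) — escape tone; B3 (beat 5) — escape tone.

The harmony at that moment is A# diminished triad (A#, C#, E); B4 is not a chord tone.
It is approached by step up from A#4 and left by leap down to E4.
Step in, leap out — an escape tone.
The harmony at that moment is F# major triad (F#, A#, C#); B3 is not a chord tone.
It is approached by step down from C#4 and left by leap up to F#4.
Step in, leap out — an escape tone.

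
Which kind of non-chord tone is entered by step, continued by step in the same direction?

Passing tone.

Approach: by step. Departure: by step, continuing in the same direction.
Stepwise on both sides with no change of direction means the note fills in the space between two different chord tones — a passing tone. (Had it turned back to its starting note it would be a neighbor tone instead.)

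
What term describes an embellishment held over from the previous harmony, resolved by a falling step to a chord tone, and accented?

Suspension.

Approach: by preparation — the pitch is first a chord tone, then held (tied or repeated) while the harmony changes under it. Departure: down by step. Metric position: strong.
A prepared dissonance that resolves downward by step — a suspension. (The same figure resolving upward would be a retardation.)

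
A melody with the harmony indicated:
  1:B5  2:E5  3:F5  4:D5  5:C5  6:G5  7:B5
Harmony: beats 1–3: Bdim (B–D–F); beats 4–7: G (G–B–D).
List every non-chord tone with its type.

E5 (beat 2) — appoggiatura; C5 (beat 5) — escape tone.

The harmony at that moment is B diminished triad (B, D, F); E5 is not a chord tone.
It is approached by leap down from B5 and left by step up to F5.
Leap in, step out — an appoggiatura.
The harmony at that moment is G major triad (G, B, D); C5 is not a chord tone.
It is approached by step down from D5 and left by leap up to G5.
Step in, leap out — an escape tone.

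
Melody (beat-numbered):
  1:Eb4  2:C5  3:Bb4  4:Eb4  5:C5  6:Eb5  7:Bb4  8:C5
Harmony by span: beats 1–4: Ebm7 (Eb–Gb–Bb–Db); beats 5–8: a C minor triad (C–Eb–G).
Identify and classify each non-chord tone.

The harmony at that moment is Eb minor seventh chord (Eb, Gb, Bb, Db); C5 is not a chord tone.
It is approached by leap up from Eb4 and left by step down to Bb4.
Leap in, step out — an appoggiatura.
The harmony at that moment is C minor triad (C, Eb, G); Bb4 is not a chord tone.
It is approached by leap down from Eb5 and left by step up to C5.
Leap in, step out — an appoggiatura.

C5 (beat 2) — appoggiatura; Bb4 (beat 7) — appoggiatura.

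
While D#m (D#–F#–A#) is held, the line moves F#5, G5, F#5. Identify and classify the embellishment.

G5 is a neighbor tone.

The harmony at that moment is D# minor triad (D#, F#, A#); G5 is not a chord tone.
It is approached by step up from F#5 and left by step down to F#5.
Step away and step back to the same note — a neighbor tone (upper neighbor).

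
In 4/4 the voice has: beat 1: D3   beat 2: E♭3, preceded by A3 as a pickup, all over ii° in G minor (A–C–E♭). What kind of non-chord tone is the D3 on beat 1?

Appoggiatura.

The harmony at that moment is A diminished triad (A, C, E♭); D3 is not a chord tone.
It is approached by leap down from A3 and left by step up to E♭3.
Leap in, step out, metrically accented — an appoggiatura.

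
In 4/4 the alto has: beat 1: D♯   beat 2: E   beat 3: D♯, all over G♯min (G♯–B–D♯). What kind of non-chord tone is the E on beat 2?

Upper neighbor tone.

The harmony at that moment is G♯ minor triad (G♯, B, D♯); E is not a chord tone.
It is approached by step up from D♯ and left by step down to D♯.
Step away and step back to the same note — a neighbor tone (upper neighbor).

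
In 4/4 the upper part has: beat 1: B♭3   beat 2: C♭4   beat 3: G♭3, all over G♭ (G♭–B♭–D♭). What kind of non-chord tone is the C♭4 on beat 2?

Escape tone.

The harmony at that moment is G♭ major triad (G♭, B♭, D♭); C♭4 is not a chord tone.
It is approached by step up from B♭3 and left by leap down to G♭3.
Step in, leap out, on a weak beat — an escape tone.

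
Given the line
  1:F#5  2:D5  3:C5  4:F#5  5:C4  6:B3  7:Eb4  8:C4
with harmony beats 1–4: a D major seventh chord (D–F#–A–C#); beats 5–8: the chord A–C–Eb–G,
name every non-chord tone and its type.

C5 (beat 3) — escape tone; B3 (beat 6) — escape tone.

The harmony at that moment is D major seventh chord (D, F#, A, C#); C5 is not a chord tone.
It is approached by step down from D5 and left by leap up to F#5.
Step in, leap out — an escape tone.
The harmony at that moment is A half-diminished seventh chord (A, C, Eb, G); B3 is not a chord tone.
It is approached by step down from C4 and left by leap up to Eb4.
Step in, leap out — an escape tone.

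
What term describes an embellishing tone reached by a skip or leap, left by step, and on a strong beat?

Approach: by leap. Departure: by step. Metric position: strong.
Leap in, step out, in a metrically strong position — an appoggiatura. (It is the mirror image of the escape tone, which steps in and leaps out from a weak position.)

Appoggiatura.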